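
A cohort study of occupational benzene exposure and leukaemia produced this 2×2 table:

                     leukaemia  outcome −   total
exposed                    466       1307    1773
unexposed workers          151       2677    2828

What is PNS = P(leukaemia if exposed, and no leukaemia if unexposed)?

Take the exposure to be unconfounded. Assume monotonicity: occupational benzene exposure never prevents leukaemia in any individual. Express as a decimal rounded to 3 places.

p₁ = P(outcome | exposed) = 466/1773 = 0.26283
p₀ = P(outcome | unexposed) = 151/2828 = 0.053395
Under exogeneity and monotonicity, PNS = p₁ − p₀.
PNS = 0.26283 − 0.053395 = 0.20944

PNS ≈ 0.209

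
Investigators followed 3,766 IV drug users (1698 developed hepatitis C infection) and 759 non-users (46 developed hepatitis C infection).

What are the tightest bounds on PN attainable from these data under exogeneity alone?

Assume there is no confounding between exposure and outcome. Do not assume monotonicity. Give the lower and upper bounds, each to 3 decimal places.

0.866 ≤ PN ≤ 1.000

p₁ = P(outcome | exposed) = 1698/3766 = 0.45088
p₀ = P(outcome | unexposed) = 46/759 = 0.060606
Under exogeneity alone the bounds on PN are max{0,(p₁−p₀)/p₁} ≤ PN ≤ min{1,(1−p₀)/p₁}.
  lower = (p₁ − p₀)/p₁ = 0.39027 / 0.45088 ≈ 0.8656
  upper = min{1, (1 − p₀)/p₁} = 0.93939 / 0.45088 ≈ 2.0835 → capped at 1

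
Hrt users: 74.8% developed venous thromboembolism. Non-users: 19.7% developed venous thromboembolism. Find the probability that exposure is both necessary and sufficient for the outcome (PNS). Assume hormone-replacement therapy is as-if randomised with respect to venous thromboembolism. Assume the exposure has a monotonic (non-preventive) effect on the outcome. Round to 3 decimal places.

p₁ = 0.748, p₀ = 0.197.
Under exogeneity and monotonicity, PNS = p₁ − p₀.
PNS = 0.748 − 0.197 = 0.551

PNS ≈ 0.551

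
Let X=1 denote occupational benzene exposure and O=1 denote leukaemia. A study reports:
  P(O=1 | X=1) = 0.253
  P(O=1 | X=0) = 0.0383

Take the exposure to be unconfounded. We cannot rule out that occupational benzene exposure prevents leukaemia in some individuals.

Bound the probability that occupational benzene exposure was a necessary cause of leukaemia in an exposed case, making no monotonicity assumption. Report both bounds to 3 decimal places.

Let p₁ = 0.253, p₀ = 0.0383.
Under exogeneity alone the bounds on PN are max{0,(p₁−p₀)/p₁} ≤ PN ≤ min{1,(1−p₀)/p₁}.
  lower = (p₁ − p₀)/p₁ = 0.2147 / 0.253 ≈ 0.8486
  upper = min{1, (1 − p₀)/p₁} = 0.9617 / 0.253 ≈ 3.8012 → capped at 1

0.849 ≤ PN ≤ 1.000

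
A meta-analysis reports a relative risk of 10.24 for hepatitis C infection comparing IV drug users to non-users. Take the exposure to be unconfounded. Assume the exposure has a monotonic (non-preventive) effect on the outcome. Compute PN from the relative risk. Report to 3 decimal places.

Under exogeneity and monotonicity, PN = (RR − 1) / RR = 1 − 1/RR.
PN = (10.24 − 1) / 10.24 = 9.24 / 10.24 ≈ 0.9023

PN ≈ 0.902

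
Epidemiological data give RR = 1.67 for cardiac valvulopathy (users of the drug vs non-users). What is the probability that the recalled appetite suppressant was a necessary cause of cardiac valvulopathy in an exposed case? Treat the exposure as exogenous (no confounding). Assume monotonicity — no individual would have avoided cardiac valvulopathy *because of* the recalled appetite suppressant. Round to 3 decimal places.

PN ≈ 0.401

Under exogeneity and monotonicity, PN = (RR − 1) / RR = 1 − 1/RR.
PN = (1.67 − 1) / 1.67 = 0.67 / 1.67 ≈ 0.4012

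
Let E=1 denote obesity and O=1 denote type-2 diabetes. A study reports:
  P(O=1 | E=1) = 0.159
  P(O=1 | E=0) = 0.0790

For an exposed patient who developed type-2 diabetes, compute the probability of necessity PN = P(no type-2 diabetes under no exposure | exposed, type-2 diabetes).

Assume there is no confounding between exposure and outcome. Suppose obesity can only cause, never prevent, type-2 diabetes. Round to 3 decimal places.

PN ≈ 0.503

Let p₁ = 0.159, p₀ = 0.079.
Under exogeneity and monotonicity, PN = (p₁ − p₀) / p₁.
PN = (0.159 − 0.079) / 0.159 = 0.08 / 0.159 ≈ 0.5031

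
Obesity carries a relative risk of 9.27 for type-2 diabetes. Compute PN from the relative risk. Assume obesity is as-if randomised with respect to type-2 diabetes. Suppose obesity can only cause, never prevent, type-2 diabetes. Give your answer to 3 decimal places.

PN ≈ 0.892

Under exogeneity and monotonicity, PN = (RR − 1) / RR = 1 − 1/RR.
PN = (9.27 − 1) / 9.27 = 8.27 / 9.27 ≈ 0.8921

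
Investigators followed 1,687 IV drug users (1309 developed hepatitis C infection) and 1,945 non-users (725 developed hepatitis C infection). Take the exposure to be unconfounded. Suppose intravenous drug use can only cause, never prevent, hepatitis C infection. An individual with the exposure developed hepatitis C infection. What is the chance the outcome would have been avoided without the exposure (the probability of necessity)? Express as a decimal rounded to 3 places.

p₁ = P(outcome | exposed) = 1309/1687 = 0.77593
p₀ = P(outcome | unexposed) = 725/1945 = 0.37275
Under exogeneity and monotonicity, PN = (p₁ − p₀) / p₁.
PN = (0.77593 − 0.37275) / 0.77593 = 0.40318 / 0.77593 ≈ 0.5196

PN ≈ 0.520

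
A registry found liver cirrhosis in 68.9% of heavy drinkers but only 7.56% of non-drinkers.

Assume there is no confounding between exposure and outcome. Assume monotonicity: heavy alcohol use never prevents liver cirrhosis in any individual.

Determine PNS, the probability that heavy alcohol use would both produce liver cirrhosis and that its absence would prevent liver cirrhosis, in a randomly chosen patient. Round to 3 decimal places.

p₁ = 0.689, p₀ = 0.0756.
Under exogeneity and monotonicity, PNS = p₁ − p₀.
PNS = 0.689 − 0.0756 = 0.6134

PNS ≈ 0.613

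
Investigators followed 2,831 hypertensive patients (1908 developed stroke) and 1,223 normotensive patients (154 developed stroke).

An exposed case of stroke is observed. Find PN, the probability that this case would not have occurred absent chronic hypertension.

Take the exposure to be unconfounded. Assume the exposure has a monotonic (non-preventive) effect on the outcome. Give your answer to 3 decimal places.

p₁ = P(outcome | exposed) = 1908/2831 = 0.67397
p₀ = P(outcome | unexposed) = 154/1223 = 0.12592
Under exogeneity and monotonicity, PN = (p₁ − p₀) / p₁.
PN = (0.67397 − 0.12592) / 0.67397 = 0.54805 / 0.67397 ≈ 0.8132

PN ≈ 0.813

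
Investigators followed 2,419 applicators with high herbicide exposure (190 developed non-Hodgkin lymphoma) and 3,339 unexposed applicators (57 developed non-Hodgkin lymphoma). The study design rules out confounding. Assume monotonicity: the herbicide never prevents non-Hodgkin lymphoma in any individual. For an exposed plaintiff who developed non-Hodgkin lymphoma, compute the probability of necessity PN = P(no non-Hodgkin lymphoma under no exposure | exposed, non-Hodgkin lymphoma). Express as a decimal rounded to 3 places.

PN ≈ 0.783

p₁ = P(outcome | exposed) = 190/2419 = 0.078545
p₀ = P(outcome | unexposed) = 57/3339 = 0.017071
Under exogeneity and monotonicity, PN = (p₁ − p₀) / p₁.
PN = (0.078545 − 0.017071) / 0.078545 = 0.061474 / 0.078545 ≈ 0.7827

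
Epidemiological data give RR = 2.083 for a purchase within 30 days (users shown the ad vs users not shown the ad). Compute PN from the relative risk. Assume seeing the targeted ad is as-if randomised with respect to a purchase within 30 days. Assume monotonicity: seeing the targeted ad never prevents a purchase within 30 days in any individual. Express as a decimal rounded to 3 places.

PN ≈ 0.520

Under exogeneity and monotonicity, PN = (RR − 1) / RR = 1 − 1/RR.
PN = (2.083 − 1) / 2.083 = 1.083 / 2.083 ≈ 0.5199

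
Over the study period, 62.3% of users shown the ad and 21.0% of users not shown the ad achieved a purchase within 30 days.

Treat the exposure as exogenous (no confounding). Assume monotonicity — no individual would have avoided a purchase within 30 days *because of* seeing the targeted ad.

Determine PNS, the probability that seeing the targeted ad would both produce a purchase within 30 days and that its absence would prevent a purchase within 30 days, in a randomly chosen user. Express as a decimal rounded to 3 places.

PNS ≈ 0.413

p₁ = 0.623, p₀ = 0.21.
Under exogeneity and monotonicity, PNS = p₁ − p₀.
PNS = 0.623 − 0.21 = 0.413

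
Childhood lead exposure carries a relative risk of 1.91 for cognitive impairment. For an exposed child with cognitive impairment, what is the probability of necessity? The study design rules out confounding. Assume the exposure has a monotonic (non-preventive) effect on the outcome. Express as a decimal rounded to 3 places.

PN ≈ 0.476

Under exogeneity and monotonicity, PN = (RR − 1) / RR = 1 − 1/RR.
PN = (1.91 − 1) / 1.91 = 0.91 / 1.91 ≈ 0.4764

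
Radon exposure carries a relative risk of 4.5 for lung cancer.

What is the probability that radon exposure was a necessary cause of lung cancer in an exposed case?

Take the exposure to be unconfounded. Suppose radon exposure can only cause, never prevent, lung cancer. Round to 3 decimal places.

PN ≈ 0.778

Under exogeneity and monotonicity, PN = (RR − 1) / RR = 1 − 1/RR.
PN = (4.5 − 1) / 4.5 = 3.5 / 4.5 ≈ 0.7778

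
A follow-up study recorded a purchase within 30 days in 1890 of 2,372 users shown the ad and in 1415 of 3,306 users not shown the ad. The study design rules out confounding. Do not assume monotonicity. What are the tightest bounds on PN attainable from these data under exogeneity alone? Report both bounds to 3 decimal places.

0.463 ≤ PN ≤ 0.718

p₁ = P(outcome | exposed) = 1890/2372 = 0.7968
p₀ = P(outcome | unexposed) = 1415/3306 = 0.42801
Under exogeneity alone the bounds on PN are max{0,(p₁−p₀)/p₁} ≤ PN ≤ min{1,(1−p₀)/p₁}.
  lower = (p₁ − p₀)/p₁ = 0.36879 / 0.7968 ≈ 0.4628
  upper = min{1, (1 − p₀)/p₁} = 0.57199 / 0.7968 ≈ 0.7179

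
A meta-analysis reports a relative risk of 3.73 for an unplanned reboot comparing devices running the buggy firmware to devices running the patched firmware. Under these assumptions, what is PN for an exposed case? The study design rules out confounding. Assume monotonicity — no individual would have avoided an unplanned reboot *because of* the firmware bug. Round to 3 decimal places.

PN ≈ 0.732

Under exogeneity and monotonicity, PN = (RR − 1) / RR = 1 − 1/RR.
PN = (3.73 − 1) / 3.73 = 2.73 / 3.73 ≈ 0.7319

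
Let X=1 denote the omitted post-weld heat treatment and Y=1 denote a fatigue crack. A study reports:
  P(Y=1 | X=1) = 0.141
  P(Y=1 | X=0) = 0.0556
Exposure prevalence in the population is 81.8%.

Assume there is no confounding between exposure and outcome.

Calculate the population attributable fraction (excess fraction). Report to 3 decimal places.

Let p₁ = 0.141, p₀ = 0.0556.
Overall risk P(Y=1) = π·p₁ + (1−π)·p₀ = 0.818×0.141 + 0.182×0.0556 = 0.12546.
Under exogeneity, PAF = [P(Y=1) − p₀] / P(Y=1).
PAF = (0.12546 − 0.0556) / 0.12546 ≈ 0.5568

PAF ≈ 0.557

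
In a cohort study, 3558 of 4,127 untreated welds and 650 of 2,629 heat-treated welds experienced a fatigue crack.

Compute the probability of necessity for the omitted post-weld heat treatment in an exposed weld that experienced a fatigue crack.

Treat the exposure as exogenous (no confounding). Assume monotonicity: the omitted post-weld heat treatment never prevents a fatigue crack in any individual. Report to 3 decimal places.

PN ≈ 0.713

p₁ = P(outcome | exposed) = 3558/4127 = 0.86213
p₀ = P(outcome | unexposed) = 650/2629 = 0.24724
Under exogeneity and monotonicity, PN = (p₁ − p₀) / p₁.
PN = (0.86213 − 0.24724) / 0.86213 = 0.61489 / 0.86213 ≈ 0.7132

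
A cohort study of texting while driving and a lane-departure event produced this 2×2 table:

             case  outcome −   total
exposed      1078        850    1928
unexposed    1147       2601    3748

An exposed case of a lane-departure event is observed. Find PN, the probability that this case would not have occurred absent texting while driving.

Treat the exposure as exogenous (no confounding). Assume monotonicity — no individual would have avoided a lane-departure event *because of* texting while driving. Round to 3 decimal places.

p₁ = P(outcome | exposed) = 1078/1928 = 0.55913
p₀ = P(outcome | unexposed) = 1147/3748 = 0.30603
Under exogeneity and monotonicity, PN = (p₁ − p₀)/p₁.
PN = (0.55913 − 0.30603) / 0.55913 ≈ 0.4527

PN ≈ 0.453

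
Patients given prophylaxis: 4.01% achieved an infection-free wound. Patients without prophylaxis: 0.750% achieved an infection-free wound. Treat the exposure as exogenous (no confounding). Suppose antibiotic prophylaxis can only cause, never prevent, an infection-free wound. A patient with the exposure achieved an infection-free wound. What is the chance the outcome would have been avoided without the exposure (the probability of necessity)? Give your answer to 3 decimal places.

PN ≈ 0.813

p₁ = 0.0401, p₀ = 0.0075.
Under exogeneity and monotonicity, PN = (p₁ − p₀) / p₁.
PN = (0.0401 − 0.0075) / 0.0401 = 0.0326 / 0.0401 ≈ 0.8130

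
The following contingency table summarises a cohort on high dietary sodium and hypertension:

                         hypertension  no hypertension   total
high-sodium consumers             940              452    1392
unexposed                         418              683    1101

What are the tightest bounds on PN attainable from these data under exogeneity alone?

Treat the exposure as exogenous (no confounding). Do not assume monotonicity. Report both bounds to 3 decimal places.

p₁ = P(outcome | exposed) = 940/1392 = 0.67529
p₀ = P(outcome | unexposed) = 418/1101 = 0.37965
Under exogeneity alone the bounds on PN are max{0,(p₁−p₀)/p₁} ≤ PN ≤ min{1,(1−p₀)/p₁}.
  lower = (p₁ − p₀)/p₁ = 0.29563 / 0.67529 ≈ 0.4378
  upper = min{1, (1 − p₀)/p₁} = 0.62035 / 0.67529 ≈ 0.9186

0.438 ≤ PN ≤ 0.919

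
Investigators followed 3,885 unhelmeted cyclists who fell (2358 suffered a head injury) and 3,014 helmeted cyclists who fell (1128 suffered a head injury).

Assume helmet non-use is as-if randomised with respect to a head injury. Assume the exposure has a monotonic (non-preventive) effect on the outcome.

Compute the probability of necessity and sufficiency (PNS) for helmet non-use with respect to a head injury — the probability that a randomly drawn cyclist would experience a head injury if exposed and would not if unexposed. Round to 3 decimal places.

p₁ = P(outcome | exposed) = 2358/3885 = 0.60695
p₀ = P(outcome | unexposed) = 1128/3014 = 0.37425
Under exogeneity and monotonicity, PNS = p₁ − p₀.
PNS = 0.60695 − 0.37425 = 0.2327

PNS ≈ 0.233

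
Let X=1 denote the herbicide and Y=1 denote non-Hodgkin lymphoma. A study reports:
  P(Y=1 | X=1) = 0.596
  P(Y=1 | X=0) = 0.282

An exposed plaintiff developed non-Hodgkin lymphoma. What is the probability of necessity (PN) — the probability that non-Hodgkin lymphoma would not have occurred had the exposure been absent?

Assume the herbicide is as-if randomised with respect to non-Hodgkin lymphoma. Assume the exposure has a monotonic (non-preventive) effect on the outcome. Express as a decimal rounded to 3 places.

Let p₁ = 0.596, p₀ = 0.282.
Under exogeneity and monotonicity, PN = (p₁ − p₀) / p₁.
PN = (0.596 − 0.282) / 0.596 = 0.314 / 0.596 ≈ 0.5268

PN ≈ 0.527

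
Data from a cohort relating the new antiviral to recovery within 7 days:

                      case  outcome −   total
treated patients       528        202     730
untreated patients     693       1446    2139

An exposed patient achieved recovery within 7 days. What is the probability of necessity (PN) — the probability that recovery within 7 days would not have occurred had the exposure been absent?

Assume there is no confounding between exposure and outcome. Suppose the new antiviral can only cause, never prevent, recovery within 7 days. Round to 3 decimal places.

PN ≈ 0.552

p₁ = P(outcome | exposed) = 528/730 = 0.72329
p₀ = P(outcome | unexposed) = 693/2139 = 0.32398
Under exogeneity and monotonicity, PN = (p₁ − p₀)/p₁.
PN = (0.72329 − 0.32398) / 0.72329 ≈ 0.5521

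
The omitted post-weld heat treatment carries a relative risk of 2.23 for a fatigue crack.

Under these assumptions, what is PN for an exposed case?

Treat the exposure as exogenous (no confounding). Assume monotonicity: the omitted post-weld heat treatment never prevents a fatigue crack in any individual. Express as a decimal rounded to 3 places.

Under exogeneity and monotonicity, PN = (RR − 1) / RR = 1 − 1/RR.
PN = (2.23 − 1) / 2.23 = 1.23 / 2.23 ≈ 0.5516

PN ≈ 0.552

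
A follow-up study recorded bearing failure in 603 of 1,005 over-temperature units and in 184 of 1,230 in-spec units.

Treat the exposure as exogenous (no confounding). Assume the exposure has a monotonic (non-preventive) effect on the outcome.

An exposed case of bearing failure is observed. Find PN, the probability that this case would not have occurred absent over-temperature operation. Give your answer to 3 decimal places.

p₁ = P(outcome | exposed) = 603/1005 = 0.6
p₀ = P(outcome | unexposed) = 184/1230 = 0.14959
Under exogeneity and monotonicity, PN = (p₁ − p₀) / p₁.
PN = (0.6 − 0.14959) / 0.6 = 0.45041 / 0.6 ≈ 0.7507

PN ≈ 0.751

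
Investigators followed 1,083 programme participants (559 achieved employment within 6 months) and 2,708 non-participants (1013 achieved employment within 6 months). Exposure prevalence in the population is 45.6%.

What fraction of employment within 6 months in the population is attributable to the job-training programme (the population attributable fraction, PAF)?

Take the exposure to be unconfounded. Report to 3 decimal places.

p₁ = P(outcome | exposed) = 559/1083 = 0.51616
p₀ = P(outcome | unexposed) = 1013/2708 = 0.37408
Overall risk P(Y=1) = π·p₁ + (1−π)·p₀ = 0.456×0.51616 + 0.544×0.37408 = 0.43887.
Under exogeneity, PAF = [P(Y=1) − p₀] / P(Y=1).
PAF = (0.43887 − 0.37408) / 0.43887 ≈ 0.1476

PAF ≈ 0.148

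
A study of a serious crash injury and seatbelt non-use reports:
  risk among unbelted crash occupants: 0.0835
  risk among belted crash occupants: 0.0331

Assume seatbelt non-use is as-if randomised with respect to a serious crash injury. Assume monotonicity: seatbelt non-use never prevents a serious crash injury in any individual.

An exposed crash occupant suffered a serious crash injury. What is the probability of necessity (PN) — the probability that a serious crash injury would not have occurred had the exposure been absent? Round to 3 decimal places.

Let p₁ = 0.0835, p₀ = 0.0331.
Under exogeneity and monotonicity, PN = (p₁ − p₀) / p₁.
PN = (0.0835 − 0.0331) / 0.0835 = 0.0504 / 0.0835 ≈ 0.6036

PN ≈ 0.604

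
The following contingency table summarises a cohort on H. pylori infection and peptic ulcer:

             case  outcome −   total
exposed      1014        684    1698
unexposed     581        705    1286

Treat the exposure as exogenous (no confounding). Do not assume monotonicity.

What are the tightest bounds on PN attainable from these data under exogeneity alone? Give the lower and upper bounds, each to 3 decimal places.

p₁ = P(outcome | exposed) = 1014/1698 = 0.59717
p₀ = P(outcome | unexposed) = 581/1286 = 0.45179
Under exogeneity alone the bounds on PN are max{0,(p₁−p₀)/p₁} ≤ PN ≤ min{1,(1−p₀)/p₁}.
  lower = (p₁ − p₀)/p₁ = 0.14538 / 0.59717 ≈ 0.2435
  upper = min{1, (1 − p₀)/p₁} = 0.54821 / 0.59717 ≈ 0.9180

0.243 ≤ PN ≤ 0.918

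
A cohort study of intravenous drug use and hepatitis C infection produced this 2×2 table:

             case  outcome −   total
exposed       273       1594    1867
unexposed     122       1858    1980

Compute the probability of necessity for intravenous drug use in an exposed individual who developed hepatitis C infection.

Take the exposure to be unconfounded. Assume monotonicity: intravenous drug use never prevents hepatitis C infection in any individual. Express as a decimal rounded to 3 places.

p₁ = P(outcome | exposed) = 273/1867 = 0.14622
p₀ = P(outcome | unexposed) = 122/1980 = 0.061616
Under exogeneity and monotonicity, PN = (p₁ − p₀)/p₁.
PN = (0.14622 − 0.061616) / 0.14622 ≈ 0.5786

PN ≈ 0.579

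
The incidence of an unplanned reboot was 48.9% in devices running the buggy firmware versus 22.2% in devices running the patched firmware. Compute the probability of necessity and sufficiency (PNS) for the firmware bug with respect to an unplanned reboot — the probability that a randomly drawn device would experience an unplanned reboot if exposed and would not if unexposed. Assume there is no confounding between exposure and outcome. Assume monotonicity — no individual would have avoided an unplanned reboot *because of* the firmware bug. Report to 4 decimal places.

p₁ = 0.489, p₀ = 0.222.
Under exogeneity and monotonicity, PNS = p₁ − p₀.
PNS = 0.489 − 0.222 = 0.267

PNS ≈ 0.2670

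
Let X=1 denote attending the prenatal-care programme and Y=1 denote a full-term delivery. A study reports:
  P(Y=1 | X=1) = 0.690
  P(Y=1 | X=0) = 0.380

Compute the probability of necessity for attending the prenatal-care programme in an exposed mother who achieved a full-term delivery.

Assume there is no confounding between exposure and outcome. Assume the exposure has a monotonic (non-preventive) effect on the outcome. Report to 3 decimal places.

Let p₁ = 0.69, p₀ = 0.38.
Under exogeneity and monotonicity, PN = (p₁ − p₀) / p₁.
PN = (0.69 − 0.38) / 0.69 = 0.31 / 0.69 ≈ 0.4493

PN ≈ 0.449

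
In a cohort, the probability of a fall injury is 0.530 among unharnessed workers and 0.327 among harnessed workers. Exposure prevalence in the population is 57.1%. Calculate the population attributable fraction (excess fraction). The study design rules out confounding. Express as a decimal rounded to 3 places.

Let p₁ = 0.53, p₀ = 0.327.
Overall risk P(Y=1) = π·p₁ + (1−π)·p₀ = 0.571×0.53 + 0.429×0.327 = 0.44291.
Under exogeneity, PAF = [P(Y=1) − p₀] / P(Y=1).
PAF = (0.44291 − 0.327) / 0.44291 ≈ 0.2617

PAF ≈ 0.262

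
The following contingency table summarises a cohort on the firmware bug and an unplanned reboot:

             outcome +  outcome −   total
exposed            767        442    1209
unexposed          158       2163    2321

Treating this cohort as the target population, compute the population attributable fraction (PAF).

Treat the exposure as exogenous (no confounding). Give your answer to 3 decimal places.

PAF ≈ 0.740

p₁ = P(outcome | exposed) = 767/1209 = 0.63441
p₀ = P(outcome | unexposed) = 158/2321 = 0.068074
Exposure prevalence π = 1209/3530 = 0.34249; overall risk P(Y=1) = 0.26204.
Under exogeneity, PAF = [P(Y=1) − p₀]/P(Y=1).
PAF = (0.26204 − 0.068074) / 0.26204 ≈ 0.7402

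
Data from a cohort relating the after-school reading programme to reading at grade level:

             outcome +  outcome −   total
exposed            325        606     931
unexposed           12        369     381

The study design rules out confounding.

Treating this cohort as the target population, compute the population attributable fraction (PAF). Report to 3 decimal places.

PAF ≈ 0.877

p₁ = P(outcome | exposed) = 325/931 = 0.34909
p₀ = P(outcome | unexposed) = 12/381 = 0.031496
Exposure prevalence π = 931/1312 = 0.7096; overall risk P(Y=1) = 0.25686.
Under exogeneity, PAF = [P(Y=1) − p₀]/P(Y=1).
PAF = (0.25686 − 0.031496) / 0.25686 ≈ 0.8774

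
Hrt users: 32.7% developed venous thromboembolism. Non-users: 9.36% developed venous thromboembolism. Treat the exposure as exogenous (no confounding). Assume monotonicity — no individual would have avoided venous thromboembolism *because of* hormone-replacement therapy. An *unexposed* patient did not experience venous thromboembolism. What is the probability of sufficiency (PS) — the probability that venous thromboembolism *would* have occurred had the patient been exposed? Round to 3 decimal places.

PS ≈ 0.258

p₁ = 0.327, p₀ = 0.0936.
Under exogeneity and monotonicity, PS = (p₁ − p₀) / (1 − p₀).
PS = (0.327 − 0.0936) / (1 − 0.0936) = 0.2334 / 0.9064 ≈ 0.2575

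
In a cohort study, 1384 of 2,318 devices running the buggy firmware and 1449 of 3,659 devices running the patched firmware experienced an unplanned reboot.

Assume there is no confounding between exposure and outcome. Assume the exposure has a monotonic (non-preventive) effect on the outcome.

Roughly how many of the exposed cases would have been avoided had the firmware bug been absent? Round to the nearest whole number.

p₁ = P(outcome | exposed) = 1384/2318 = 0.59707
p₀ = P(outcome | unexposed) = 1449/3659 = 0.39601
PN = (p₁ − p₀)/p₁ = (0.59707 − 0.39601) / 0.59707 ≈ 0.33674.
Attributable cases ≈ PN × (exposed cases) = 0.33674 × 1384 ≈ 466.05.

about 466 cases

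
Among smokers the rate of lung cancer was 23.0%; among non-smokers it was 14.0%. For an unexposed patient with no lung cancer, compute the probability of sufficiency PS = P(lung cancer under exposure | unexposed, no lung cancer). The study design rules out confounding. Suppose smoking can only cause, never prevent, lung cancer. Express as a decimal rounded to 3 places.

PS ≈ 0.105

p₁ = 0.23, p₀ = 0.14.
Under exogeneity and monotonicity, PS = (p₁ − p₀) / (1 − p₀).
PS = (0.23 − 0.14) / (1 − 0.14) = 0.09 / 0.86 ≈ 0.1047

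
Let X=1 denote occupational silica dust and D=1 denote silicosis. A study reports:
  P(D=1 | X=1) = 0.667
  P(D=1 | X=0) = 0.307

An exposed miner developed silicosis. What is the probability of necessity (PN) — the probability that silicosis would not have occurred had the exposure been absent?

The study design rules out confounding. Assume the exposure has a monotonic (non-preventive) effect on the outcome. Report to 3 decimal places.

PN ≈ 0.540

Let p₁ = 0.667, p₀ = 0.307.
Under exogeneity and monotonicity, PN = (p₁ − p₀) / p₁.
PN = (0.667 − 0.307) / 0.667 = 0.36 / 0.667 ≈ 0.5397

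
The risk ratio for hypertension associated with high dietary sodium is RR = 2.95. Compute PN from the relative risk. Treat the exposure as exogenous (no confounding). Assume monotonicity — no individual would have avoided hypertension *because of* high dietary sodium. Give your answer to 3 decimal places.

Under exogeneity and monotonicity, PN = (RR − 1) / RR = 1 − 1/RR.
PN = (2.95 − 1) / 2.95 = 1.95 / 2.95 ≈ 0.6610

PN ≈ 0.661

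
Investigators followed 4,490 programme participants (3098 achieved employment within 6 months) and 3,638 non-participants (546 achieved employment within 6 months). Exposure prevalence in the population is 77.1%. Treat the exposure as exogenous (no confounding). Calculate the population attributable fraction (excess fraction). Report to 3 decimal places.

PAF ≈ 0.735

p₁ = P(outcome | exposed) = 3098/4490 = 0.68998
p₀ = P(outcome | unexposed) = 546/3638 = 0.15008
Overall risk P(Y=1) = π·p₁ + (1−π)·p₀ = 0.771×0.68998 + 0.229×0.15008 = 0.56634.
Under exogeneity, PAF = [P(Y=1) − p₀] / P(Y=1).
PAF = (0.56634 − 0.15008) / 0.56634 ≈ 0.7350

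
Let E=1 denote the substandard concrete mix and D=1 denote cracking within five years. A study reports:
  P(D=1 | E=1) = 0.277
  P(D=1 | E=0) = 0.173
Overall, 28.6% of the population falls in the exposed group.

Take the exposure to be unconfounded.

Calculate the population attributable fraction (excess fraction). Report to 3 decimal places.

Let p₁ = 0.277, p₀ = 0.173.
Overall risk P(Y=1) = π·p₁ + (1−π)·p₀ = 0.286×0.277 + 0.714×0.173 = 0.20274.
Under exogeneity, PAF = [P(Y=1) − p₀] / P(Y=1).
PAF = (0.20274 − 0.173) / 0.20274 ≈ 0.1467

PAF ≈ 0.147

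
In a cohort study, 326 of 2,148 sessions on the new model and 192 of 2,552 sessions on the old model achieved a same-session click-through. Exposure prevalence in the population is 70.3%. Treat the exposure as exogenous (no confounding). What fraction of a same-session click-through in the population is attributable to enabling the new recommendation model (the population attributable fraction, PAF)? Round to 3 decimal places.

p₁ = P(outcome | exposed) = 326/2148 = 0.15177
p₀ = P(outcome | unexposed) = 192/2552 = 0.075235
Overall risk P(Y=1) = π·p₁ + (1−π)·p₀ = 0.703×0.15177 + 0.297×0.075235 = 0.12904.
Under exogeneity, PAF = [P(Y=1) − p₀] / P(Y=1).
PAF = (0.12904 − 0.075235) / 0.12904 ≈ 0.4170

PAF ≈ 0.417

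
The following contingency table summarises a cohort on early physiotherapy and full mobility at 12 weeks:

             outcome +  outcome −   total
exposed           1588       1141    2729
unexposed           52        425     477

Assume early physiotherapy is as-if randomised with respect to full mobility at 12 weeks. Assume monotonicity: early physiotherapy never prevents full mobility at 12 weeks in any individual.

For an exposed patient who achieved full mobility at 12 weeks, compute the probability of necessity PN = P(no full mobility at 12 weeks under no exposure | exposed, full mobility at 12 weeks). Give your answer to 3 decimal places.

PN ≈ 0.813

p₁ = P(outcome | exposed) = 1588/2729 = 0.5819
p₀ = P(outcome | unexposed) = 52/477 = 0.10901
Under exogeneity and monotonicity, PN = (p₁ − p₀) / p₁.
PN = (0.5819 − 0.10901) / 0.5819 = 0.47288 / 0.5819 ≈ 0.8127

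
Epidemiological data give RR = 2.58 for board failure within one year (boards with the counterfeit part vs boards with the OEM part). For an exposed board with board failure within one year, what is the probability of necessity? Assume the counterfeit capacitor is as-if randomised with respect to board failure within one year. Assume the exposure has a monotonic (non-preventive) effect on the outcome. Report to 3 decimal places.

PN ≈ 0.612

Under exogeneity and monotonicity, PN = (RR − 1) / RR = 1 − 1/RR.
PN = (2.58 − 1) / 2.58 = 1.58 / 2.58 ≈ 0.6124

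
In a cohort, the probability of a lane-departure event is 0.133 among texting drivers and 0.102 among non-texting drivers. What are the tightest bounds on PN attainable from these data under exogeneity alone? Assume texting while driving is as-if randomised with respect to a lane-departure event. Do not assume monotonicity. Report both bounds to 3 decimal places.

Let p₁ = 0.133, p₀ = 0.102.
Under exogeneity alone the bounds on PN are max{0,(p₁−p₀)/p₁} ≤ PN ≤ min{1,(1−p₀)/p₁}.
  lower = (p₁ − p₀)/p₁ = 0.031 / 0.133 ≈ 0.2331
  upper = min{1, (1 − p₀)/p₁} = 0.898 / 0.133 ≈ 6.7519 → capped at 1

0.233 ≤ PN ≤ 1.000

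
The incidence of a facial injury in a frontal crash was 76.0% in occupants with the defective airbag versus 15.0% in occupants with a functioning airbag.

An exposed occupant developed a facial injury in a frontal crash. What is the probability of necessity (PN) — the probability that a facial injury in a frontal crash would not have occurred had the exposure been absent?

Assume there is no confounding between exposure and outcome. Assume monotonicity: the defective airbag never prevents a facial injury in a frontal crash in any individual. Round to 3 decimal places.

p₁ = 0.76, p₀ = 0.15.
Under exogeneity and monotonicity, PN = (p₁ − p₀) / p₁.
PN = (0.76 − 0.15) / 0.76 = 0.61 / 0.76 ≈ 0.8026

PN ≈ 0.803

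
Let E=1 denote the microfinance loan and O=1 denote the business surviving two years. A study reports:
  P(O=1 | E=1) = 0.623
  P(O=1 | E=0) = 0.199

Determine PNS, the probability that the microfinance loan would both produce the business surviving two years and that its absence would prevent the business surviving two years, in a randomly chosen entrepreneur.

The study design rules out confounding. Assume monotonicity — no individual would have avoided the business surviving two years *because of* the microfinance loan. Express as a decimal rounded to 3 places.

PNS ≈ 0.424

Let p₁ = 0.623, p₀ = 0.199.
Under exogeneity and monotonicity, PNS = p₁ − p₀.
PNS = 0.623 − 0.199 = 0.424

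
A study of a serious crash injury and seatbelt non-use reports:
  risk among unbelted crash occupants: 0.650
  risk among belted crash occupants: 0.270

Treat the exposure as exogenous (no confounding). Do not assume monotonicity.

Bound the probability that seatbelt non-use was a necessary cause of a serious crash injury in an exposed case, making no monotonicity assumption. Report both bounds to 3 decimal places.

0.585 ≤ PN ≤ 1.000

Let p₁ = 0.65, p₀ = 0.27.
Under exogeneity alone the bounds on PN are max{0,(p₁−p₀)/p₁} ≤ PN ≤ min{1,(1−p₀)/p₁}.
  lower = (p₁ − p₀)/p₁ = 0.38 / 0.65 ≈ 0.5846
  upper = min{1, (1 − p₀)/p₁} = 0.73 / 0.65 ≈ 1.1231 → capped at 1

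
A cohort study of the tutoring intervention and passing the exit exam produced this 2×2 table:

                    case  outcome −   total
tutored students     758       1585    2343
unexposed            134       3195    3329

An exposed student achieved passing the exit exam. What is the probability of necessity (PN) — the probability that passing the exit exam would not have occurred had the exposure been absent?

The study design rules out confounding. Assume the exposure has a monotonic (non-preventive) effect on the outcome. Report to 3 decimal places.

PN ≈ 0.876

p₁ = P(outcome | exposed) = 758/2343 = 0.32352
p₀ = P(outcome | unexposed) = 134/3329 = 0.040252
Under exogeneity and monotonicity, PN = (p₁ − p₀)/p₁.
PN = (0.32352 − 0.040252) / 0.32352 ≈ 0.8756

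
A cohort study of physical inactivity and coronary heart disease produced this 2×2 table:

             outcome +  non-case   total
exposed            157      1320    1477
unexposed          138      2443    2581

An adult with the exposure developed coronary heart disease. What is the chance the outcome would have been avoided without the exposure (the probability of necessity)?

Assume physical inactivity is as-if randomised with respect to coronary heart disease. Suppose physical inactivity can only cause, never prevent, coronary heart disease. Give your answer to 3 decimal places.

PN ≈ 0.497

p₁ = P(outcome | exposed) = 157/1477 = 0.1063
p₀ = P(outcome | unexposed) = 138/2581 = 0.053468
Under exogeneity and monotonicity, PN = (p₁ − p₀) / p₁.
PN = (0.1063 − 0.053468) / 0.1063 = 0.052829 / 0.1063 ≈ 0.4970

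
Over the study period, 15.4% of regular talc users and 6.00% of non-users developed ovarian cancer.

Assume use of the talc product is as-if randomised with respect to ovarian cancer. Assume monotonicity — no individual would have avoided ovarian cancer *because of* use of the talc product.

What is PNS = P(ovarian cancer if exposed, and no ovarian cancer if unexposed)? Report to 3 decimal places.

p₁ = 0.154, p₀ = 0.06.
Under exogeneity and monotonicity, PNS = p₁ − p₀.
PNS = 0.154 − 0.06 = 0.094

PNS ≈ 0.094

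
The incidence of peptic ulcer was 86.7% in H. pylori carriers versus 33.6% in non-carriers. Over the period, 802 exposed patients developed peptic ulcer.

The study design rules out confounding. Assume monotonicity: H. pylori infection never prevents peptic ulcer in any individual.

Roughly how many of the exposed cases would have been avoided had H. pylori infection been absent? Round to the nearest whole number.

p₁ = 0.867, p₀ = 0.336.
PN = (p₁ − p₀)/p₁ = (0.867 − 0.336) / 0.867 ≈ 0.61246.
Attributable cases ≈ PN × (exposed cases) = 0.61246 × 802 ≈ 491.19.

about 491 cases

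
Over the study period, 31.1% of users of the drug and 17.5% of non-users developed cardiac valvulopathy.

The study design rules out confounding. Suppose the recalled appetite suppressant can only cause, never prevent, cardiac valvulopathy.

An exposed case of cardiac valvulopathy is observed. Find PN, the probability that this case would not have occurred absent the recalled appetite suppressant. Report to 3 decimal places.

PN ≈ 0.437

p₁ = 0.311, p₀ = 0.175.
Under exogeneity and monotonicity, PN = (p₁ − p₀) / p₁.
PN = (0.311 − 0.175) / 0.311 = 0.136 / 0.311 ≈ 0.4373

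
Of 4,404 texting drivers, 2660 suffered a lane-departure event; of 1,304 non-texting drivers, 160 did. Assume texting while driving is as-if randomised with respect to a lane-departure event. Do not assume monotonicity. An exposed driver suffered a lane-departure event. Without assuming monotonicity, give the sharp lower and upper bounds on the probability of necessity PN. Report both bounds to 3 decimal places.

0.797 ≤ PN ≤ 1.000

p₁ = P(outcome | exposed) = 2660/4404 = 0.604
p₀ = P(outcome | unexposed) = 160/1304 = 0.1227
Under exogeneity alone the bounds on PN are max{0,(p₁−p₀)/p₁} ≤ PN ≤ min{1,(1−p₀)/p₁}.
  lower = (p₁ − p₀)/p₁ = 0.4813 / 0.604 ≈ 0.7969
  upper = min{1, (1 − p₀)/p₁} = 0.8773 / 0.604 ≈ 1.4525 → capped at 1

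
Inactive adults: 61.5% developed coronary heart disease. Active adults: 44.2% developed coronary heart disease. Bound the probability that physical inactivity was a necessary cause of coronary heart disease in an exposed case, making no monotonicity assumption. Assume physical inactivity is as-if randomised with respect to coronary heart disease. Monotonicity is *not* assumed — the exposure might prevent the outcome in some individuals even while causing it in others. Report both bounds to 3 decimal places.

0.281 ≤ PN ≤ 0.907

p₁ = 0.615, p₀ = 0.442.
Under exogeneity alone the bounds on PN are max{0,(p₁−p₀)/p₁} ≤ PN ≤ min{1,(1−p₀)/p₁}.
  lower = (p₁ − p₀)/p₁ = 0.173 / 0.615 ≈ 0.2813
  upper = min{1, (1 − p₀)/p₁} = 0.558 / 0.615 ≈ 0.9073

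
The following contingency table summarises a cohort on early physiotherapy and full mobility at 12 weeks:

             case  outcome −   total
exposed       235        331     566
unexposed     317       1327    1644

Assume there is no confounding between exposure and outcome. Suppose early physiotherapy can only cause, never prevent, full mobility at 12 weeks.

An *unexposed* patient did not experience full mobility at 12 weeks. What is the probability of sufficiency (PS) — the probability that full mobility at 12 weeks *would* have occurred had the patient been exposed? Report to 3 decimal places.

p₁ = P(outcome | exposed) = 235/566 = 0.41519
p₀ = P(outcome | unexposed) = 317/1644 = 0.19282
Under exogeneity and monotonicity, PS = (p₁ − p₀)/(1 − p₀).
PS = (0.41519 − 0.19282) / 0.80718 ≈ 0.2755

PS ≈ 0.275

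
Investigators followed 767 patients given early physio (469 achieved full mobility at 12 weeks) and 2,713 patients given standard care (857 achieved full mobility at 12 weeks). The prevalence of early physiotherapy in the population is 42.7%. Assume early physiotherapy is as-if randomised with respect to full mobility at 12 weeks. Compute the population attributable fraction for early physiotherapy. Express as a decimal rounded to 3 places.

PAF ≈ 0.285

p₁ = P(outcome | exposed) = 469/767 = 0.61147
p₀ = P(outcome | unexposed) = 857/2713 = 0.31589
Overall risk P(Y=1) = π·p₁ + (1−π)·p₀ = 0.427×0.61147 + 0.573×0.31589 = 0.4421.
Under exogeneity, PAF = [P(Y=1) − p₀] / P(Y=1).
PAF = (0.4421 − 0.31589) / 0.4421 ≈ 0.2855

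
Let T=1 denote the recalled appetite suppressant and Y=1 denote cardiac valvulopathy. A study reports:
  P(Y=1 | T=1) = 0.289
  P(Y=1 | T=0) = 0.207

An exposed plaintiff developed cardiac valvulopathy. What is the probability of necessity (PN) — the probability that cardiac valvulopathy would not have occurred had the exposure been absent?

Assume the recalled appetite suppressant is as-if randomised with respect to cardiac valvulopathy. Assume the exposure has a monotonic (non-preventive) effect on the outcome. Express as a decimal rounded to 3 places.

PN ≈ 0.284

Let p₁ = 0.289, p₀ = 0.207.
Under exogeneity and monotonicity, PN = (p₁ − p₀) / p₁.
PN = (0.289 − 0.207) / 0.289 = 0.082 / 0.289 ≈ 0.2837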